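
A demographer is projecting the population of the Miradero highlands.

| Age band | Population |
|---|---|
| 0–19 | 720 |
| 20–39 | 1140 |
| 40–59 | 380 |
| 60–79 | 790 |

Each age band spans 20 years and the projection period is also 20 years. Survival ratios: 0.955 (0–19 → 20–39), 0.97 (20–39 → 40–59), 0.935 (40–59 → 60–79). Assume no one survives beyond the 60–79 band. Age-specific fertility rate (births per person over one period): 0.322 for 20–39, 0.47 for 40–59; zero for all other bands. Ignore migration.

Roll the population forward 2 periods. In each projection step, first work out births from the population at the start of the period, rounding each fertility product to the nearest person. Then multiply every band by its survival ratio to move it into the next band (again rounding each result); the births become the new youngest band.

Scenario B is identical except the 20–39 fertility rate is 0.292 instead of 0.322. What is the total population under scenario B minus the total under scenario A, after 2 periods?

Let group 1 be 0–19 through group 4 = 60–79.
Period 1.
Births: 1140 × 0.322 = 367, 380 × 0.47 = 179 — total 546
Group 2: 720 × 0.955 = 688
Group 3: 1140 × 0.97 = 1106
Group 4: 380 × 0.935 = 355
Population now: 0–19=546, 20–39=688, 40–59=1106, 60–79=355
Period 2.
Births: 688 × 0.322 = 222, 1106 × 0.47 = 520 — total 742
Group 2: 546 × 0.955 = 521
Group 3: 688 × 0.97 = 667
Group 4: 1106 × 0.935 = 1034
Population now: 0–19=742, 20–39=521, 40–59=667, 60–79=1034
Scenario A total after 2 periods: 2964
Scenario B projection —
Period 1.
Births: 1140 × 0.292 = 333, 380 × 0.47 = 179 — total 512
Group 2: 720 × 0.955 = 688
Group 3: 1140 × 0.97 = 1106
Group 4: 380 × 0.935 = 355
Population now: 0–19=512, 20–39=688, 40–59=1106, 60–79=355
Period 2.
Births: 688 × 0.292 = 201, 1106 × 0.47 = 520 — total 721
Group 2: 512 × 0.955 = 489
Group 3: 688 × 0.97 = 667
Group 4: 1106 × 0.935 = 1034
Population now: 0–19=721, 20–39=489, 40–59=667, 60–79=1034
Scenario B total after 2 periods: 2911
Difference B − A = 2911 − 2964 = -53

-53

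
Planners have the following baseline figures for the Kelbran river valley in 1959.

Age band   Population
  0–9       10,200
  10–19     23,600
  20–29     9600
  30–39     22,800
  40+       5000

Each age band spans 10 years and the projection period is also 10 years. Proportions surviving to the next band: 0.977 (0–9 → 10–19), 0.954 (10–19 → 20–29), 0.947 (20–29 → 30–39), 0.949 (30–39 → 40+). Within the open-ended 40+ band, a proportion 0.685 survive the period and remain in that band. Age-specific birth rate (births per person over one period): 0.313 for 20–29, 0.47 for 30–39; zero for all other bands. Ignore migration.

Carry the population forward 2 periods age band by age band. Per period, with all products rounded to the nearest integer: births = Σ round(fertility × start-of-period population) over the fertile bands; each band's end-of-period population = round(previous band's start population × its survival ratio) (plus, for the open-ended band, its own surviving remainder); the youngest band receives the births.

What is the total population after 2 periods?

81347

Numbering the bands 1..5 from youngest to oldest:
Period 1:
Births: 9600 * 0.313 = 3005 ; 22800 * 0.47 = 10716 — total 13721
Band 2: 10200 * 0.977 = 9965
Band 3: 23600 * 0.954 = 22514
Band 4: 9600 * 0.947 = 9091
Band 5: 22800 * 0.949 + 5000 * 0.685 = 21637 + 3425 = 25062
End of period: [13721, 9965, 22514, 9091, 25062]
Period 2:
Births: 22514 * 0.313 = 7047 ; 9091 * 0.47 = 4273 — total 11320
Band 2: 13721 * 0.977 = 13405
Band 3: 9965 * 0.954 = 9507
Band 4: 22514 * 0.947 = 21321
Band 5: 9091 * 0.949 + 25062 * 0.685 = 8627 + 17167 = 25794
End of period: [11320, 13405, 9507, 21321, 25794]
Total after period 2: 11320 + 13405 + 9507 + 21321 + 25794 = 81347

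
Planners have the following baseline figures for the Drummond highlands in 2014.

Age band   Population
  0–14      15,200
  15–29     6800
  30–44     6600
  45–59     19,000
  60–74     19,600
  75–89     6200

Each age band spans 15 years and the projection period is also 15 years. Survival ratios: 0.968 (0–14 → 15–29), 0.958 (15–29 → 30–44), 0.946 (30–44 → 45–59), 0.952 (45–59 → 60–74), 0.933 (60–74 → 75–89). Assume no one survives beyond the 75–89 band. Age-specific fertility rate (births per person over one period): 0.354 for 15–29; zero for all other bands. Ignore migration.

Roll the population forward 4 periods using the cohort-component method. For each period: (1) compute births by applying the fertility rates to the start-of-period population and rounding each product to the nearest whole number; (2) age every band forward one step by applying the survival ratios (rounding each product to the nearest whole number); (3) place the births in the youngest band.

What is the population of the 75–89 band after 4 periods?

— Period 1 —
Births: 6800 * 0.354 = 2407
15–29: 15200 * 0.968 = 14714
30–44: 6800 * 0.958 = 6514
45–59: 6600 * 0.946 = 6244
60–74: 19000 * 0.952 = 18088
75–89: 19600 * 0.933 = 18287
Giving 2407 / 14714 / 6514 / 6244 / 18088 / 18287.
— Period 2 —
Births: 14714 * 0.354 = 5209
15–29: 2407 * 0.968 = 2330
30–44: 14714 * 0.958 = 14096
45–59: 6514 * 0.946 = 6162
60–74: 6244 * 0.952 = 5944
75–89: 18088 * 0.933 = 16876
Giving 5209 / 2330 / 14096 / 6162 / 5944 / 16876.
— Period 3 —
Births: 2330 * 0.354 = 825
15–29: 5209 * 0.968 = 5042
30–44: 2330 * 0.958 = 2232
45–59: 14096 * 0.946 = 13335
60–74: 6162 * 0.952 = 5866
75–89: 5944 * 0.933 = 5546
Giving 825 / 5042 / 2232 / 13335 / 5866 / 5546.
— Period 4 —
Births: 5042 * 0.354 = 1785
15–29: 825 * 0.968 = 799
30–44: 5042 * 0.958 = 4830
45–59: 2232 * 0.946 = 2111
60–74: 13335 * 0.952 = 12695
75–89: 5866 * 0.933 = 5473
Giving 1785 / 799 / 4830 / 2111 / 12695 / 5473.

5473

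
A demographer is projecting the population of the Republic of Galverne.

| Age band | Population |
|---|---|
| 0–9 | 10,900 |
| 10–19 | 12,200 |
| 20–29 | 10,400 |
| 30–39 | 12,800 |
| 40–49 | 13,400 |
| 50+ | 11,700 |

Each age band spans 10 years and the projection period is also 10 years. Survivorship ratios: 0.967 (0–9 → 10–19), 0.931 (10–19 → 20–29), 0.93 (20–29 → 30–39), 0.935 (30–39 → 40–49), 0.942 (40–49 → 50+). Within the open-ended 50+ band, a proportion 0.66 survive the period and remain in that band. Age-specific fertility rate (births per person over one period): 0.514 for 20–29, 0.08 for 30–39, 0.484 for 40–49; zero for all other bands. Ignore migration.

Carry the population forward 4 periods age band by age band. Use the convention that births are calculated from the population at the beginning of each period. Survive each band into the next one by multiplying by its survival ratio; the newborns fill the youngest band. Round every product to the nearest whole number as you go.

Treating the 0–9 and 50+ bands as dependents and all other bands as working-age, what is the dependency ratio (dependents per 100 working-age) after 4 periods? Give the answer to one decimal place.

[period 1]
Births: 10400 × 0.514 = 5346 ; 12800 × 0.08 = 1024 ; 13400 × 0.484 = 6486 — total 12856
10–19: 10900 × 0.967 = 10540
20–29: 12200 × 0.931 = 11358
30–39: 10400 × 0.93 = 9672
40–49: 12800 × 0.935 = 11968
50+: 13400 × 0.942 + 11700 × 0.66 = 12623 + 7722 = 20345
Population now: 0–9=12856, 10–19=10540, 20–29=11358, 30–39=9672, 40–49=11968, 50+=20345
[period 2]
Births: 11358 × 0.514 = 5838 ; 9672 × 0.08 = 774 ; 11968 × 0.484 = 5793 — total 12405
10–19: 12856 × 0.967 = 12432
20–29: 10540 × 0.931 = 9813
30–39: 11358 × 0.93 = 10563
40–49: 9672 × 0.935 = 9043
50+: 11968 × 0.942 + 20345 × 0.66 = 11274 + 13428 = 24702
Population now: 0–9=12405, 10–19=12432, 20–29=9813, 30–39=10563, 40–49=9043, 50+=24702
[period 3]
Births: 9813 × 0.514 = 5044 ; 10563 × 0.08 = 845 ; 9043 × 0.484 = 4377 — total 10266
10–19: 12405 × 0.967 = 11996
20–29: 12432 × 0.931 = 11574
30–39: 9813 × 0.93 = 9126
40–49: 10563 × 0.935 = 9876
50+: 9043 × 0.942 + 24702 × 0.66 = 8519 + 16303 = 24822
Population now: 0–9=10266, 10–19=11996, 20–29=11574, 30–39=9126, 40–49=9876, 50+=24822
[period 4]
Births: 11574 × 0.514 = 5949 ; 9126 × 0.08 = 730 ; 9876 × 0.484 = 4780 — total 11459
10–19: 10266 × 0.967 = 9927
20–29: 11996 × 0.931 = 11168
30–39: 11574 × 0.93 = 10764
40–49: 9126 × 0.935 = 8533
50+: 9876 × 0.942 + 24822 × 0.66 = 9303 + 16383 = 25686
Population now: 0–9=11459, 10–19=9927, 20–29=11168, 30–39=10764, 40–49=8533, 50+=25686
Dependents (band 0–9 + band 50+) = 11459 + 25686 = 37145; working-age = 40392; ratio = 37145/40392 × 100 = 92.0

92.0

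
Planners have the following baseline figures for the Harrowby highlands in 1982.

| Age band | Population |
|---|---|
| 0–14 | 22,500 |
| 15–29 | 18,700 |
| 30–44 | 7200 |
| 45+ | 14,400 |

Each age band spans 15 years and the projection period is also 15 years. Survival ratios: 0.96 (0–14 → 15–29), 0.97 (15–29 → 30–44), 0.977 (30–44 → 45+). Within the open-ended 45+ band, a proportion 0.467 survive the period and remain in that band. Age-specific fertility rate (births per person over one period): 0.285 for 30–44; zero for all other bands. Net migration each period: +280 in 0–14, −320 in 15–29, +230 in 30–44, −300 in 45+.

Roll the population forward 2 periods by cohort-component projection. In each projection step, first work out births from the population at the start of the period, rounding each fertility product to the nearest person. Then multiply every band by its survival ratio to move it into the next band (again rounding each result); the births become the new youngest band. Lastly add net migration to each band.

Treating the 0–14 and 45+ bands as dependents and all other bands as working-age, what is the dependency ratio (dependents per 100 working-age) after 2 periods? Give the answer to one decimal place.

Call the groups 1 to 4, youngest first.
[period 1]
Births: 7200 * 0.285 = 2052
Group 2: 22500 * 0.96 = 21600
Group 3: 18700 * 0.97 = 18139
Group 4: 7200 * 0.977 + 14400 * 0.467 = 7034 + 6725 = 13759
Net migration: Group 1 + 280 → 2332; Group 2 − 320 → 21280; Group 3 + 230 → 18369; Group 4 − 300 → 13459
Giving 2332 / 21280 / 18369 / 13459.
[period 2]
Births: 18369 * 0.285 = 5235
Group 2: 2332 * 0.96 = 2239
Group 3: 21280 * 0.97 = 20642
Group 4: 18369 * 0.977 + 13459 * 0.467 = 17947 + 6285 = 24232
Net migration: Group 1 + 280 → 5515; Group 2 − 320 → 1919; Group 3 + 230 → 20872; Group 4 − 300 → 23932
Giving 5515 / 1919 / 20872 / 23932.
Dependents (band 0–14 + band 45+) = 5515 + 23932 = 29447; working-age = 22791; ratio = 29447/22791 × 100 = 129.2

129.2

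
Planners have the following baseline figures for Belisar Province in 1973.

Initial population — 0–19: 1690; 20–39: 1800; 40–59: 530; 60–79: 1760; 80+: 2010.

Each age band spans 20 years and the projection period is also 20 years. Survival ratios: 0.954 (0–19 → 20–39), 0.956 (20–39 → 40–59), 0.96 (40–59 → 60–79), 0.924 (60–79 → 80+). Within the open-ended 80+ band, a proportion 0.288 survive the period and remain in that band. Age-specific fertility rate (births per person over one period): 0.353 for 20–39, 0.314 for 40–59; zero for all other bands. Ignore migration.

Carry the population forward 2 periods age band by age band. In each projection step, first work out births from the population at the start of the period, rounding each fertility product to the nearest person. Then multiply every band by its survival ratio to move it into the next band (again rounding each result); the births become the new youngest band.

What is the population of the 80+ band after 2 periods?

Numbering the bands 1..5 from youngest to oldest:
— Period 1 —
Births: 1800 × 0.353 = 635 ; 530 × 0.314 = 166 — total 801
Band 2: 1690 × 0.954 = 1612
Band 3: 1800 × 0.956 = 1721
Band 4: 530 × 0.96 = 509
Band 5: 1760 × 0.924 + 2010 × 0.288 = 1626 + 579 = 2205
End of period: [801, 1612, 1721, 509, 2205]
— Period 2 —
Births: 1612 × 0.353 = 569 ; 1721 × 0.314 = 540 — total 1109
Band 2: 801 × 0.954 = 764
Band 3: 1612 × 0.956 = 1541
Band 4: 1721 × 0.96 = 1652
Band 5: 509 × 0.924 + 2205 × 0.288 = 470 + 635 = 1105
End of period: [1109, 764, 1541, 1652, 1105]

1105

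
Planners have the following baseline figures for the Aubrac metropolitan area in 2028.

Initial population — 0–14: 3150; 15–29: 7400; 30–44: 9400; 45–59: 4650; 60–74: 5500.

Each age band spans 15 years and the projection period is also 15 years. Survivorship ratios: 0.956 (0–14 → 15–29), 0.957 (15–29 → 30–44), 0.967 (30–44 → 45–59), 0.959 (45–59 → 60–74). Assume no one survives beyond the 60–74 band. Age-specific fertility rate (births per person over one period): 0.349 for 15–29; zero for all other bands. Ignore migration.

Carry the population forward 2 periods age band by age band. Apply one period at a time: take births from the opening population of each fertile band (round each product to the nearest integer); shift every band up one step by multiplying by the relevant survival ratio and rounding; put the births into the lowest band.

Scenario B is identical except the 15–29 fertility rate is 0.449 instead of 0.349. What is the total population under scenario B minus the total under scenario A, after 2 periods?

— Period 1 —
Births: 7400 * 0.349 = 2583
15–29: 3150 * 0.956 = 3011
30–44: 7400 * 0.957 = 7082
45–59: 9400 * 0.967 = 9090
60–74: 4650 * 0.959 = 4459
Giving 2583 / 3011 / 7082 / 9090 / 4459.
— Period 2 —
Births: 3011 * 0.349 = 1051
15–29: 2583 * 0.956 = 2469
30–44: 3011 * 0.957 = 2882
45–59: 7082 * 0.967 = 6848
60–74: 9090 * 0.959 = 8717
Giving 1051 / 2469 / 2882 / 6848 / 8717.
Scenario A total after 2 periods: 21967
Scenario B projection —
— Period 1 —
Births: 7400 * 0.449 = 3323
15–29: 3150 * 0.956 = 3011
30–44: 7400 * 0.957 = 7082
45–59: 9400 * 0.967 = 9090
60–74: 4650 * 0.959 = 4459
Giving 3323 / 3011 / 7082 / 9090 / 4459.
— Period 2 —
Births: 3011 * 0.449 = 1352
15–29: 3323 * 0.956 = 3177
30–44: 3011 * 0.957 = 2882
45–59: 7082 * 0.967 = 6848
60–74: 9090 * 0.959 = 8717
Giving 1352 / 3177 / 2882 / 6848 / 8717.
Scenario B total after 2 periods: 22976
Difference B − A = 22976 − 21967 = 1009

1009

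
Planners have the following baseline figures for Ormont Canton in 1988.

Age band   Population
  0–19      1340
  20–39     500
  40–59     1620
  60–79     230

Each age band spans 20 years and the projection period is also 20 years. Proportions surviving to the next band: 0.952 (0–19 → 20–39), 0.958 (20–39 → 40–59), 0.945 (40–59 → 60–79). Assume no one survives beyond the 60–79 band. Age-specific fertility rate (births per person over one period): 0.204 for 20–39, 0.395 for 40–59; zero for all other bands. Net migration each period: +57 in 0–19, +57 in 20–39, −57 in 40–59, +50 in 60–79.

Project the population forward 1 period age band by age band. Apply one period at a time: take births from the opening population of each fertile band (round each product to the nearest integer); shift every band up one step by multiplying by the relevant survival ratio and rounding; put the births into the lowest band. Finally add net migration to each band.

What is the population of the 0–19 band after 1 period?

799

Call the bands 1 to 4, youngest first.
After projecting period 1:
Births: 500 * 0.204 = 102  |  1620 * 0.395 = 640 → total 742
Band 2: 1340 * 0.952 = 1276
Band 3: 500 * 0.958 = 479
Band 4: 1620 * 0.945 = 1531
Net migration: Band 1 + 57 → 799; Band 2 + 57 → 1333; Band 3 − 57 → 422; Band 4 + 50 → 1581
Population now: 0–19=799, 20–39=1333, 40–59=422, 60–79=1581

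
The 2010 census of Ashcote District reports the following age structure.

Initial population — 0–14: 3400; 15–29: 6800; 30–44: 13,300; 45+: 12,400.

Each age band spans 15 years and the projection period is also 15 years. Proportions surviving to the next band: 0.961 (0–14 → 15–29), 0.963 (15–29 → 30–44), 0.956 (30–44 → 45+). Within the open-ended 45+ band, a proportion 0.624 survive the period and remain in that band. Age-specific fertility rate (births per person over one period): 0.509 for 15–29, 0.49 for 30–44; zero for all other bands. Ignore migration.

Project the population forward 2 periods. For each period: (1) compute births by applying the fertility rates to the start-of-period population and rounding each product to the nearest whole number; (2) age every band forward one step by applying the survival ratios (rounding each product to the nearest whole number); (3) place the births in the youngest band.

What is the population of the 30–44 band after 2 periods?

(Groups numbered youngest = 1 to oldest = 4.)
Period 1.
Births: 6800 × 0.509 = 3461  |  13300 × 0.49 = 6517 — total 9978
Group 2: 3400 × 0.961 = 3267
Group 3: 6800 × 0.963 = 6548
Group 4: 13300 × 0.956 + 12400 × 0.624 = 12715 + 7738 = 20453
→ [9978, 3267, 6548, 20453]
Period 2.
Births: 3267 × 0.509 = 1663  |  6548 × 0.49 = 3209 — total 4872
Group 2: 9978 × 0.961 = 9589
Group 3: 3267 × 0.963 = 3146
Group 4: 6548 × 0.956 + 20453 × 0.624 = 6260 + 12763 = 19023
→ [4872, 9589, 3146, 19023]

3146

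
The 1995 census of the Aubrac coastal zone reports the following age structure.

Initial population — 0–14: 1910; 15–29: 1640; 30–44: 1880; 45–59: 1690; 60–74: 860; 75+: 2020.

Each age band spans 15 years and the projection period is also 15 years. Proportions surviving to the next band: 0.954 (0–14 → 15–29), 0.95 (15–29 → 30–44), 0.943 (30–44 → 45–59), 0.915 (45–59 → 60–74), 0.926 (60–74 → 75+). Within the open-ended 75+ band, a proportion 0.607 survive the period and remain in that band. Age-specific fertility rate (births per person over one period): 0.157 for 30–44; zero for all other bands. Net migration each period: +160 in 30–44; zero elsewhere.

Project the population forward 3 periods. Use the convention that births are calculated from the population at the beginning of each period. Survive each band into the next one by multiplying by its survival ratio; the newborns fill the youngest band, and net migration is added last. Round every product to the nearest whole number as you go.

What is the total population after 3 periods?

7363

Period 1:
Births: 1880 × 0.157 = 295
15–29: 1910 × 0.954 = 1822
30–44: 1640 × 0.95 = 1558
45–59: 1880 × 0.943 = 1773
60–74: 1690 × 0.915 = 1546
75+: 860 × 0.926 + 2020 × 0.607 = 796 + 1226 = 2022
Net migration: 30–44 + 160 → 1718
Giving 295 / 1822 / 1718 / 1773 / 1546 / 2022.
Period 2:
Births: 1718 × 0.157 = 270
15–29: 295 × 0.954 = 281
30–44: 1822 × 0.95 = 1731
45–59: 1718 × 0.943 = 1620
60–74: 1773 × 0.915 = 1622
75+: 1546 × 0.926 + 2022 × 0.607 = 1432 + 1227 = 2659
Net migration: 30–44 + 160 → 1891
Giving 270 / 281 / 1891 / 1620 / 1622 / 2659.
Period 3:
Births: 1891 × 0.157 = 297
15–29: 270 × 0.954 = 258
30–44: 281 × 0.95 = 267
45–59: 1891 × 0.943 = 1783
60–74: 1620 × 0.915 = 1482
75+: 1622 × 0.926 + 2659 × 0.607 = 1502 + 1614 = 3116
Net migration: 30–44 + 160 → 427
Giving 297 / 258 / 427 / 1783 / 1482 / 3116.
Total after period 3: 297 + 258 + 427 + 1783 + 1482 + 3116 = 7363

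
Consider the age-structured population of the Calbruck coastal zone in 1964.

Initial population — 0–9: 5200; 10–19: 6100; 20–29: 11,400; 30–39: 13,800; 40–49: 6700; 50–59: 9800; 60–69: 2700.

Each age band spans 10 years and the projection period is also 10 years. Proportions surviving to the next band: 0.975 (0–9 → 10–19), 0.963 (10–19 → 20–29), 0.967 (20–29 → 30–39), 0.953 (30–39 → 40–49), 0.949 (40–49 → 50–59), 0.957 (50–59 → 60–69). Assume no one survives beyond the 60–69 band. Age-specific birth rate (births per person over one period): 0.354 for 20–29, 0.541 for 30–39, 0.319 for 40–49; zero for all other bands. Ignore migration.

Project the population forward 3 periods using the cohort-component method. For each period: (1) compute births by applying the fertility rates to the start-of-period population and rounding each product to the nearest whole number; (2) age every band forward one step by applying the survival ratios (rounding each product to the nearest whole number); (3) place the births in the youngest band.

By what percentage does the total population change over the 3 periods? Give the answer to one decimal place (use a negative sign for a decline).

Let band 1 be 0–9 through band 7 = 60–69.
After projecting period 1:
Births: 11400 × 0.354 = 4036 ; 13800 × 0.541 = 7466 ; 6700 × 0.319 = 2137 — total 13639
Band 2: 5200 × 0.975 = 5070
Band 3: 6100 × 0.963 = 5874
Band 4: 11400 × 0.967 = 11024
Band 5: 13800 × 0.953 = 13151
Band 6: 6700 × 0.949 = 6358
Band 7: 9800 × 0.957 = 9379
→ [13639, 5070, 5874, 11024, 13151, 6358, 9379]
After projecting period 2:
Births: 5874 × 0.354 = 2079 ; 11024 × 0.541 = 5964 ; 13151 × 0.319 = 4195 — total 12238
Band 2: 13639 × 0.975 = 13298
Band 3: 5070 × 0.963 = 4882
Band 4: 5874 × 0.967 = 5680
Band 5: 11024 × 0.953 = 10506
Band 6: 13151 × 0.949 = 12480
Band 7: 6358 × 0.957 = 6085
→ [12238, 13298, 4882, 5680, 10506, 12480, 6085]
After projecting period 3:
Births: 4882 × 0.354 = 1728 ; 5680 × 0.541 = 3073 ; 10506 × 0.319 = 3351 — total 8152
Band 2: 12238 × 0.975 = 11932
Band 3: 13298 × 0.963 = 12806
Band 4: 4882 × 0.967 = 4721
Band 5: 5680 × 0.953 = 5413
Band 6: 10506 × 0.949 = 9970
Band 7: 12480 × 0.957 = 11943
→ [8152, 11932, 12806, 4721, 5413, 9970, 11943]
Total: 55700 → 64937; change = 9237; percentage change = 16.6%

16.6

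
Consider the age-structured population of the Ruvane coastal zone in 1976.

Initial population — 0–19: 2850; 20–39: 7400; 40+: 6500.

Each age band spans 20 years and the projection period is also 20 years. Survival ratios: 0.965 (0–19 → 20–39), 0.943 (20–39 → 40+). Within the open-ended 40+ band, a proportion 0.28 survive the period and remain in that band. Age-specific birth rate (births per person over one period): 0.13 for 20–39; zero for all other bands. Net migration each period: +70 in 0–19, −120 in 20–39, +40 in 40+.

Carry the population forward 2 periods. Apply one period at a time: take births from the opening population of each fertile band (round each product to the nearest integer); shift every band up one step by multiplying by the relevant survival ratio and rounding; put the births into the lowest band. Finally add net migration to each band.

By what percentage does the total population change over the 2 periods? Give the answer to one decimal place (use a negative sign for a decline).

-62.5

After projecting period 1:
Births: 7400 × 0.13 = 962
20–39: 2850 × 0.965 = 2750
40+: 7400 × 0.943 + 6500 × 0.28 = 6978 + 1820 = 8798
Net migration: 0–19 + 70 → 1032; 20–39 − 120 → 2630; 40+ + 40 → 8838
→ [1032, 2630, 8838]
After projecting period 2:
Births: 2630 × 0.13 = 342
20–39: 1032 × 0.965 = 996
40+: 2630 × 0.943 + 8838 × 0.28 = 2480 + 2475 = 4955
Net migration: 0–19 + 70 → 412; 20–39 − 120 → 876; 40+ + 40 → 4995
→ [412, 876, 4995]
Total: 16750 → 6283; change = -10467; percentage change = -62.5%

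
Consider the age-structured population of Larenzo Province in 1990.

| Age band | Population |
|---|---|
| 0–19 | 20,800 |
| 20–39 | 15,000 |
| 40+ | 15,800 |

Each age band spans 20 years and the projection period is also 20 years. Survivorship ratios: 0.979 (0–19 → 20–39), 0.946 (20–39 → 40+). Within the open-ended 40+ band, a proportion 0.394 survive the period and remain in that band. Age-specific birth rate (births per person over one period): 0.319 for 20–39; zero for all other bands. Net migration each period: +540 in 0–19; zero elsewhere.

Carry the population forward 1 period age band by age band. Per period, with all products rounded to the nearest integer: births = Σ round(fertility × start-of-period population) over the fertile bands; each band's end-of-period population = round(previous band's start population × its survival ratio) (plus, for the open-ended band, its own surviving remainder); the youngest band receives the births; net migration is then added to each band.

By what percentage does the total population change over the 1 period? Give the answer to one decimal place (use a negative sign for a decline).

Call the groups 1 to 3, youngest first.
Period 1:
Births: 15000 × 0.319 = 4785
Group 2: 20800 × 0.979 = 20363
Group 3: 15000 × 0.946 + 15800 × 0.394 = 14190 + 6225 = 20415
Net migration: Group 1 + 540 → 5325
→ [5325, 20363, 20415]
Total: 51600 → 46103; change = -5497; percentage change = -10.7%

-10.7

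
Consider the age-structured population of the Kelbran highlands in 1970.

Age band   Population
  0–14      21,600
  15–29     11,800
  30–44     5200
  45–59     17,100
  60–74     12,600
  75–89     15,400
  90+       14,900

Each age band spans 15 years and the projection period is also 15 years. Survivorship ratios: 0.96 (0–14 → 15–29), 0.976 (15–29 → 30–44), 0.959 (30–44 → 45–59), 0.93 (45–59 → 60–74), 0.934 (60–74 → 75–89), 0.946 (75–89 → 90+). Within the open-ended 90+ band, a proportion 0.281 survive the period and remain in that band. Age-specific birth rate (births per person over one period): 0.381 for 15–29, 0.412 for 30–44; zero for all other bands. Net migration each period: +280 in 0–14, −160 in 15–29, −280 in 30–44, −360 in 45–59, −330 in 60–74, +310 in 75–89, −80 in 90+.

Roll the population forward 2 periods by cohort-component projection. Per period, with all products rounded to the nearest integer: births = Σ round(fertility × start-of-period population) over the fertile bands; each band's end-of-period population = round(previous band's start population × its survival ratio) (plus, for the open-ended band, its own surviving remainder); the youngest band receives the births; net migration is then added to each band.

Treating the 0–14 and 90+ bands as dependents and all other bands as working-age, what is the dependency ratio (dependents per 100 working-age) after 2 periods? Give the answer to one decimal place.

[period 1]
Births: 11800 × 0.381 = 4496, 5200 × 0.412 = 2142 → 6638
15–29: 21600 × 0.96 = 20736
30–44: 11800 × 0.976 = 11517
45–59: 5200 × 0.959 = 4987
60–74: 17100 × 0.93 = 15903
75–89: 12600 × 0.934 = 11768
90+: 15400 × 0.946 + 14900 × 0.281 = 14568 + 4187 = 18755
Net migration: 0–14 + 280 → 6918; 15–29 − 160 → 20576; 30–44 − 280 → 11237; 45–59 − 360 → 4627; 60–74 − 330 → 15573; 75–89 + 310 → 12078; 90+ − 80 → 18675
End of period: [6918, 20576, 11237, 4627, 15573, 12078, 18675]
[period 2]
Births: 20576 × 0.381 = 7839, 11237 × 0.412 = 4630 → 12469
15–29: 6918 × 0.96 = 6641
30–44: 20576 × 0.976 = 20082
45–59: 11237 × 0.959 = 10776
60–74: 4627 × 0.93 = 4303
75–89: 15573 × 0.934 = 14545
90+: 12078 × 0.946 + 18675 × 0.281 = 11426 + 5248 = 16674
Net migration: 0–14 + 280 → 12749; 15–29 − 160 → 6481; 30–44 − 280 → 19802; 45–59 − 360 → 10416; 60–74 − 330 → 3973; 75–89 + 310 → 14855; 90+ − 80 → 16594
End of period: [12749, 6481, 19802, 10416, 3973, 14855, 16594]
Dependents (band 0–14 + band 90+) = 12749 + 16594 = 29343; working-age = 55527; ratio = 29343/55527 × 100 = 52.8

52.8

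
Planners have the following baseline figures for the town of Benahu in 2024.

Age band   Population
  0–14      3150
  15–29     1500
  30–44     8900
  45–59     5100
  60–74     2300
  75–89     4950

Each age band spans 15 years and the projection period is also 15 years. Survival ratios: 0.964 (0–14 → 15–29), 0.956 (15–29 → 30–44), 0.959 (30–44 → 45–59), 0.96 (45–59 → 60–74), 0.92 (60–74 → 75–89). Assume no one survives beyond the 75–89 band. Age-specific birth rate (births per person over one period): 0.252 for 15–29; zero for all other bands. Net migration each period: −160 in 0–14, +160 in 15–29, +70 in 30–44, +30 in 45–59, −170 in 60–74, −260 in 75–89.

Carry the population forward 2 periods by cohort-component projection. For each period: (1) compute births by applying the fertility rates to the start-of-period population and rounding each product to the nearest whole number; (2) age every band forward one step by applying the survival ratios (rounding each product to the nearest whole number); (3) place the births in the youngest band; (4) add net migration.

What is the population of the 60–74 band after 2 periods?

(Groups numbered youngest = 1 to oldest = 6.)
Period 1.
Births: 1500 × 0.252 = 378
Group 2: 3150 × 0.964 = 3037
Group 3: 1500 × 0.956 = 1434
Group 4: 8900 × 0.959 = 8535
Group 5: 5100 × 0.96 = 4896
Group 6: 2300 × 0.92 = 2116
Net migration: Group 1 − 160 → 218; Group 2 + 160 → 3197; Group 3 + 70 → 1504; Group 4 + 30 → 8565; Group 5 − 170 → 4726; Group 6 − 260 → 1856
End of period: [218, 3197, 1504, 8565, 4726, 1856]
Period 2.
Births: 3197 × 0.252 = 806
Group 2: 218 × 0.964 = 210
Group 3: 3197 × 0.956 = 3056
Group 4: 1504 × 0.959 = 1442
Group 5: 8565 × 0.96 = 8222
Group 6: 4726 × 0.92 = 4348
Net migration: Group 1 − 160 → 646; Group 2 + 160 → 370; Group 3 + 70 → 3126; Group 4 + 30 → 1472; Group 5 − 170 → 8052; Group 6 − 260 → 4088
End of period: [646, 370, 3126, 1472, 8052, 4088]

8052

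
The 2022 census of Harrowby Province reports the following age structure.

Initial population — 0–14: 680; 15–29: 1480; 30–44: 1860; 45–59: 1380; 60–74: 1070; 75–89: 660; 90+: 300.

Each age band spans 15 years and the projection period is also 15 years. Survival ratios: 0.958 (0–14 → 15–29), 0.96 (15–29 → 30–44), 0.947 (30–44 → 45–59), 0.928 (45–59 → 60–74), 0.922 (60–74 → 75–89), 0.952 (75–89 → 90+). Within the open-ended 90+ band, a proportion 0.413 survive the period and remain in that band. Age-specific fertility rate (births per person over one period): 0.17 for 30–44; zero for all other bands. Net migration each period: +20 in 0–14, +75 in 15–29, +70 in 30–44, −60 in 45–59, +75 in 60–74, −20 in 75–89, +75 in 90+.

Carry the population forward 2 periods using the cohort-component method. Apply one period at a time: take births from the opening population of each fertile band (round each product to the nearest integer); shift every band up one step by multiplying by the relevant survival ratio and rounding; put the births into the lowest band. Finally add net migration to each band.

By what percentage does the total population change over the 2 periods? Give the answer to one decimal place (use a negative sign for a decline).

-5.6

Numbering the bands 1..7 from youngest to oldest:
— Period 1 —
Births: 1860 × 0.17 = 316
Band 2: 680 × 0.958 = 651
Band 3: 1480 × 0.96 = 1421
Band 4: 1860 × 0.947 = 1761
Band 5: 1380 × 0.928 = 1281
Band 6: 1070 × 0.922 = 987
Band 7: 660 × 0.952 + 300 × 0.413 = 628 + 124 = 752
Net migration: Band 1 + 20 → 336; Band 2 + 75 → 726; Band 3 + 70 → 1491; Band 4 − 60 → 1701; Band 5 + 75 → 1356; Band 6 − 20 → 967; Band 7 + 75 → 827
Population now: 0–14=336, 15–29=726, 30–44=1491, 45–59=1701, 60–74=1356, 75–89=967, 90+=827
— Period 2 —
Births: 1491 × 0.17 = 253
Band 2: 336 × 0.958 = 322
Band 3: 726 × 0.96 = 697
Band 4: 1491 × 0.947 = 1412
Band 5: 1701 × 0.928 = 1579
Band 6: 1356 × 0.922 = 1250
Band 7: 967 × 0.952 + 827 × 0.413 = 921 + 342 = 1263
Net migration: Band 1 + 20 → 273; Band 2 + 75 → 397; Band 3 + 70 → 767; Band 4 − 60 → 1352; Band 5 + 75 → 1654; Band 6 − 20 → 1230; Band 7 + 75 → 1338
Population now: 0–14=273, 15–29=397, 30–44=767, 45–59=1352, 60–74=1654, 75–89=1230, 90+=1338
Total: 7430 → 7011; change = -419; percentage change = -5.6%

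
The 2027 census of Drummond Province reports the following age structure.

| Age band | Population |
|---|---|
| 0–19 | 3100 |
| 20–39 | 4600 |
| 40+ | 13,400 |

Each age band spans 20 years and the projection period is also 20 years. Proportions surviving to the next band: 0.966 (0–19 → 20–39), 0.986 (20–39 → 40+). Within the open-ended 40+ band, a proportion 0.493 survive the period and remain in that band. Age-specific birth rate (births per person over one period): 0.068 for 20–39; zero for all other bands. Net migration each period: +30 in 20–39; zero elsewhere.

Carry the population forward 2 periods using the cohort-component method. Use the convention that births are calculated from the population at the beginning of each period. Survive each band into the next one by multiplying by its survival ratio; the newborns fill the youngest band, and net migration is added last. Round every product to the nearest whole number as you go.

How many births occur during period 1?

313

(Bands numbered youngest = 1 to oldest = 3.)
After projecting period 1:
Births: 4600 × 0.068 = 313
Band 2: 3100 × 0.966 = 2995
Band 3: 4600 × 0.986 + 13400 × 0.493 = 4536 + 6606 = 11142
Net migration: Band 2 + 30 → 3025
Giving 313 / 3025 / 11142.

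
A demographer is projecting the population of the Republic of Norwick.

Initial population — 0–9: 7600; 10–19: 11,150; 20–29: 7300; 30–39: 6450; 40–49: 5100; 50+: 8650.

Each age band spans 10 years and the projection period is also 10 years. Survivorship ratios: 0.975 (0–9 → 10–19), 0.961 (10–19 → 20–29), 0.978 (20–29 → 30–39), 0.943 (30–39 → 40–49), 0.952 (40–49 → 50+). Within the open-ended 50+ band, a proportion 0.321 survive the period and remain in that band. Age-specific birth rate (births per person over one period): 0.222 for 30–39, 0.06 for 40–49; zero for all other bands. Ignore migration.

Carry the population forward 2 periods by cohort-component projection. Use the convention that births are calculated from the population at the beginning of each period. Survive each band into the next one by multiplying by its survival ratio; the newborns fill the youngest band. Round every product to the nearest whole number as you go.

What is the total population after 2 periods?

— Period 1 —
Births: 6450 × 0.222 = 1432 ; 5100 × 0.06 = 306 → total 1738
10–19: 7600 × 0.975 = 7410
20–29: 11150 × 0.961 = 10715
30–39: 7300 × 0.978 = 7139
40–49: 6450 × 0.943 = 6082
50+: 5100 × 0.952 + 8650 × 0.321 = 4855 + 2777 = 7632
Giving 1738 / 7410 / 10715 / 7139 / 6082 / 7632.
— Period 2 —
Births: 7139 × 0.222 = 1585 ; 6082 × 0.06 = 365 → total 1950
10–19: 1738 × 0.975 = 1695
20–29: 7410 × 0.961 = 7121
30–39: 10715 × 0.978 = 10479
40–49: 7139 × 0.943 = 6732
50+: 6082 × 0.952 + 7632 × 0.321 = 5790 + 2450 = 8240
Giving 1950 / 1695 / 7121 / 10479 / 6732 / 8240.
Total after period 2: 1950 + 1695 + 7121 + 10479 + 6732 + 8240 = 36217

36217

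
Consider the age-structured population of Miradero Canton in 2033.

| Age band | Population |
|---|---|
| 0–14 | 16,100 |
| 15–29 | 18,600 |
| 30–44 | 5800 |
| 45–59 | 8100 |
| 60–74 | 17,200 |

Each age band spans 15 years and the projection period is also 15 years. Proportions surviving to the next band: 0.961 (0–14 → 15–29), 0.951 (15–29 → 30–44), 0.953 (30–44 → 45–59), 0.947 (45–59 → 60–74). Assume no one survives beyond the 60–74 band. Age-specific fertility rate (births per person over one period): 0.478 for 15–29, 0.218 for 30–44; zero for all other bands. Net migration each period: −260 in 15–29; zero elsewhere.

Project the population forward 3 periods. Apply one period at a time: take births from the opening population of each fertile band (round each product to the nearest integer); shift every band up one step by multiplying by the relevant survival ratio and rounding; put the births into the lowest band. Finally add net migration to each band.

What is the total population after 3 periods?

[period 1]
Births: 18600 × 0.478 = 8891 ; 5800 × 0.218 = 1264 — total 10155
15–29: 16100 × 0.961 = 15472
30–44: 18600 × 0.951 = 17689
45–59: 5800 × 0.953 = 5527
60–74: 8100 × 0.947 = 7671
Net migration: 15–29 − 260 → 15212
Population now: 0–14=10155, 15–29=15212, 30–44=17689, 45–59=5527, 60–74=7671
[period 2]
Births: 15212 × 0.478 = 7271 ; 17689 × 0.218 = 3856 — total 11127
15–29: 10155 × 0.961 = 9759
30–44: 15212 × 0.951 = 14467
45–59: 17689 × 0.953 = 16858
60–74: 5527 × 0.947 = 5234
Net migration: 15–29 − 260 → 9499
Population now: 0–14=11127, 15–29=9499, 30–44=14467, 45–59=16858, 60–74=5234
[period 3]
Births: 9499 × 0.478 = 4541 ; 14467 × 0.218 = 3154 — total 7695
15–29: 11127 × 0.961 = 10693
30–44: 9499 × 0.951 = 9034
45–59: 14467 × 0.953 = 13787
60–74: 16858 × 0.947 = 15965
Net migration: 15–29 − 260 → 10433
Population now: 0–14=7695, 15–29=10433, 30–44=9034, 45–59=13787, 60–74=15965
Total after period 3: 7695 + 10433 + 9034 + 13787 + 15965 = 56914

56914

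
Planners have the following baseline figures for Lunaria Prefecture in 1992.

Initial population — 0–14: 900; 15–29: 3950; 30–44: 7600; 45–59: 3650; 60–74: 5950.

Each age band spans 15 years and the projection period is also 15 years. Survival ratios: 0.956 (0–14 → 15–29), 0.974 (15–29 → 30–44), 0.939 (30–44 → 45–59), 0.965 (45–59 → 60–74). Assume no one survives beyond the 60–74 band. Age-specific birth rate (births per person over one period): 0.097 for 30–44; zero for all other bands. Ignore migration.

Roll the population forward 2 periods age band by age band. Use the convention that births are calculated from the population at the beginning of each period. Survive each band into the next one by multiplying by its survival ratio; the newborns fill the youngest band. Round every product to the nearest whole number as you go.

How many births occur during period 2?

(Groups numbered youngest = 1 to oldest = 5.)
After projecting period 1:
Births: 7600 × 0.097 = 737
Group 2: 900 × 0.956 = 860
Group 3: 3950 × 0.974 = 3847
Group 4: 7600 × 0.939 = 7136
Group 5: 3650 × 0.965 = 3522
Giving 737 / 860 / 3847 / 7136 / 3522.
After projecting period 2:
Births: 3847 × 0.097 = 373
Group 2: 737 × 0.956 = 705
Group 3: 860 × 0.974 = 838
Group 4: 3847 × 0.939 = 3612
Group 5: 7136 × 0.965 = 6886
Giving 373 / 705 / 838 / 3612 / 6886.

373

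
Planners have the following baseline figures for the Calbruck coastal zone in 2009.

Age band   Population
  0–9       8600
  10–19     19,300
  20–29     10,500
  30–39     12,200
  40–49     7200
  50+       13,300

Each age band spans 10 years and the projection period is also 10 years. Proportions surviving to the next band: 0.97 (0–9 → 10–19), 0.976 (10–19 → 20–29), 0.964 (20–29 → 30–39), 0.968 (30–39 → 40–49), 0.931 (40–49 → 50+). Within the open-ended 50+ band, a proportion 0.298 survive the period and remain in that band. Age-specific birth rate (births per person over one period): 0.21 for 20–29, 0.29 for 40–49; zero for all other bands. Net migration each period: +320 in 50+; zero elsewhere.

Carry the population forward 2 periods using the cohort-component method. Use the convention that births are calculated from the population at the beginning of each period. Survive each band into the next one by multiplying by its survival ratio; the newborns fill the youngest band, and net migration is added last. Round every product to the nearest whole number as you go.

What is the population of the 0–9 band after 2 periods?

7381

[period 1]
Births: 10500 × 0.21 = 2205  |  7200 × 0.29 = 2088 ⇒ total 4293
10–19: 8600 × 0.97 = 8342
20–29: 19300 × 0.976 = 18837
30–39: 10500 × 0.964 = 10122
40–49: 12200 × 0.968 = 11810
50+: 7200 × 0.931 + 13300 × 0.298 = 6703 + 3963 = 10666
Net migration: 50+ + 320 → 10986
→ [4293, 8342, 18837, 10122, 11810, 10986]
[period 2]
Births: 18837 × 0.21 = 3956  |  11810 × 0.29 = 3425 ⇒ total 7381
10–19: 4293 × 0.97 = 4164
20–29: 8342 × 0.976 = 8142
30–39: 18837 × 0.964 = 18159
40–49: 10122 × 0.968 = 9798
50+: 11810 × 0.931 + 10986 × 0.298 = 10995 + 3274 = 14269
Net migration: 50+ + 320 → 14589
→ [7381, 4164, 8142, 18159, 9798, 14589]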